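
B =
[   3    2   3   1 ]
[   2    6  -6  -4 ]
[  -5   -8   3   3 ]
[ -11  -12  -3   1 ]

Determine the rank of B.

2

Row reduce to echelon form.
R2 ← R2 − (2/3)·R1: [0, 14/3, -8, -14/3]
R3 ← R3 + (5/3)·R1: [0, -14/3, 8, 14/3]
R4 ← R4 + (11/3)·R1: [0, -14/3, 8, 14/3]
R3 ← R3 + R2: [0, 0, 0, 0]
R4 ← R4 + R2: [0, 0, 0, 0]
Echelon form has 2 nonzero rows, so rank(B) = 2.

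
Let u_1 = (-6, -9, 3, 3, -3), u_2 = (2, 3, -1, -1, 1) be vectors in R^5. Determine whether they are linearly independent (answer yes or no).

Form the matrix with these vectors as rows and row reduce.
R2 ← R2 + (1/3)·R1: [0, 0, 0, 0, 0]
1 nonzero row, so the 2 vectors span a space of dimension 1.
Since 1 < 2, the vectors are linearly dependent.

no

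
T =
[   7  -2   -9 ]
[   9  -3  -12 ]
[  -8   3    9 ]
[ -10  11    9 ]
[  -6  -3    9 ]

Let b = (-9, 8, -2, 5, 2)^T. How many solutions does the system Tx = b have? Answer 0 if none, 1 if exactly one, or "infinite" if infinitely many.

Row reduce the augmented matrix [T | b].
R2 ← R2 − (9/7)·R1: [0, -3/7, -3/7, 137/7]
R3 ← R3 + (8/7)·R1: [0, 5/7, -9/7, -86/7]
R4 ← R4 + (10/7)·R1: [0, 57/7, -27/7, -55/7]
R5 ← R5 + (6/7)·R1: [0, -33/7, 9/7, -40/7]
R3 ← R3 + (5/3)·R2: [0, 0, -2, 61/3]
R4 ← R4 + (19)·R2: [0, 0, -12, 364]
R5 ← R5 − (11)·R2: [0, 0, 6, -221]
R4 ← R4 − (6)·R3: [0, 0, 0, 242]
R5 ← R5 + (3)·R3: [0, 0, 0, -160]
R5 ← R5 + (80/121)·R4: [0, 0, 0, 0]
The echelon form has 4 nonzero rows; the last pivot sits in the augmented column, so rank(T) = 3 but rank([T|b]) = 4.
Since the ranks differ, the system is inconsistent.
It has no solutions.

0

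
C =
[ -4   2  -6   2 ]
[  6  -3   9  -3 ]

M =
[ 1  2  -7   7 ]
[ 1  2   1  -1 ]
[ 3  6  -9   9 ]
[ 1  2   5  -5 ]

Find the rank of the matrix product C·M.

First compute CM:
[[-18, -36,  94, -94],
 [ 27,  54, -141, 141]]
Now row reduce the product.
R2 ← R2 + (3/2)·R1: [0, 0, 0, 0]
1 nonzero row, so rank(CM) = 1.

1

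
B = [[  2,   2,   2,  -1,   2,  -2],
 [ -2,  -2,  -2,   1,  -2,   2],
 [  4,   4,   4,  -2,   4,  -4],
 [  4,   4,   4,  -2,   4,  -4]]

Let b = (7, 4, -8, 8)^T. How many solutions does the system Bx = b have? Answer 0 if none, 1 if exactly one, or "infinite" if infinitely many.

Row reduce the augmented matrix [B | b].
R2 ← R2 + R1: [0, 0, 0, 0, 0, 0, 11]
R3 ← R3 − (2)·R1: [0, 0, 0, 0, 0, 0, -22]
R4 ← R4 − (2)·R1: [0, 0, 0, 0, 0, 0, -6]
R3 ← R3 + (2)·R2: [0, 0, 0, 0, 0, 0, 0]
R4 ← R4 + (6/11)·R2: [0, 0, 0, 0, 0, 0, 0]
The echelon form has 2 nonzero rows; the last pivot sits in the augmented column, so rank(B) = 1 but rank([B|b]) = 2.
Since the ranks differ, the system is inconsistent.
It has no solutions.

0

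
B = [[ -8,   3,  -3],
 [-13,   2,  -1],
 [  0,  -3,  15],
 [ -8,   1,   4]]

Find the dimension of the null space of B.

0

Row reduce to echelon form.
R2 ← R2 − (13/8)·R1: [0, -23/8, 31/8]
R4 ← R4 − R1: [0, -2, 7]
R3 ← R3 − (24/23)·R2: [0, 0, 252/23]
R4 ← R4 − (16/23)·R2: [0, 0, 99/23]
R4 ← R4 − (11/28)·R3: [0, 0, 0]
3 nonzero rows, so rank(B) = 3.
B has 3 columns; by rank–nullity, nullity = 3 − 3 = 0.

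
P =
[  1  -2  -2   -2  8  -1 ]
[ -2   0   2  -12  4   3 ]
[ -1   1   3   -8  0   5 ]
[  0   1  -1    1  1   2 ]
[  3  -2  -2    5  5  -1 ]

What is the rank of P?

4

Row reduce to echelon form.
R2 ← R2 + (2)·R1: [0, -4, -2, -16, 20, 1]
R3 ← R3 + R1: [0, -1, 1, -10, 8, 4]
R5 ← R5 − (3)·R1: [0, 4, 4, 11, -19, 2]
R3 ← R3 − (1/4)·R2: [0, 0, 3/2, -6, 3, 15/4]
R4 ← R4 + (1/4)·R2: [0, 0, -3/2, -3, 6, 9/4]
R5 ← R5 + R2: [0, 0, 2, -5, 1, 3]
R4 ← R4 + R3: [0, 0, 0, -9, 9, 6]
R5 ← R5 − (4/3)·R3: [0, 0, 0, 3, -3, -2]
R5 ← R5 + (1/3)·R4: [0, 0, 0, 0, 0, 0]
Echelon form has 4 nonzero rows, so rank(P) = 4.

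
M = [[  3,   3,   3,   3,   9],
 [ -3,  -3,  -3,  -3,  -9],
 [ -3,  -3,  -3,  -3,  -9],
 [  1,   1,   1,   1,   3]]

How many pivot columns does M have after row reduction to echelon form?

Row reduce to echelon form.
R2 ← R2 + R1: [0, 0, 0, 0, 0]
R3 ← R3 + R1: [0, 0, 0, 0, 0]
R4 ← R4 − (1/3)·R1: [0, 0, 0, 0, 0]
Echelon form has 1 nonzero row, so rank(M) = 1.
Each nonzero row contributes one pivot column: 1 pivot columns.

1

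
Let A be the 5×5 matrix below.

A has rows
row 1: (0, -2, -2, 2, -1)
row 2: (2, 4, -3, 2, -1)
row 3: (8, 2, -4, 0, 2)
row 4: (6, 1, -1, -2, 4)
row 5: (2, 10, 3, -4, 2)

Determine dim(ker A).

1

Row reduce to echelon form.
Swap R1 ↔ R2
R3 ← R3 − (4)·R1: [0, -14, 8, -8, 6]
R4 ← R4 − (3)·R1: [0, -11, 8, -8, 7]
R5 ← R5 − R1: [0, 6, 6, -6, 3]
R3 ← R3 − (7)·R2: [0, 0, 22, -22, 13]
R4 ← R4 − (11/2)·R2: [0, 0, 19, -19, 25/2]
R5 ← R5 + (3)·R2: [0, 0, 0, 0, 0]
R4 ← R4 − (19/22)·R3: [0, 0, 0, 0, 14/11]
4 nonzero rows, so rank(A) = 4.
A has 5 columns; by rank–nullity, nullity = 5 − 4 = 1.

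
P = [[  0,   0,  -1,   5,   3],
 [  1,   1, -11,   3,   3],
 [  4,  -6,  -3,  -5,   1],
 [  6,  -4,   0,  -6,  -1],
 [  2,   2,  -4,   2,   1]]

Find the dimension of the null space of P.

Row reduce to echelon form.
Swap R1 ↔ R2
R3 ← R3 − (4)·R1: [0, -10, 41, -17, -11]
R4 ← R4 − (6)·R1: [0, -10, 66, -24, -19]
R5 ← R5 − (2)·R1: [0, 0, 18, -4, -5]
Swap R2 ↔ R3
R4 ← R4 − R2: [0, 0, 25, -7, -8]
R4 ← R4 + (25)·R3: [0, 0, 0, 118, 67]
R5 ← R5 + (18)·R3: [0, 0, 0, 86, 49]
R5 ← R5 − (43/59)·R4: [0, 0, 0, 0, 10/59]
5 nonzero rows, so rank(P) = 5.
P has 5 columns; by rank–nullity, nullity = 5 − 5 = 0.

0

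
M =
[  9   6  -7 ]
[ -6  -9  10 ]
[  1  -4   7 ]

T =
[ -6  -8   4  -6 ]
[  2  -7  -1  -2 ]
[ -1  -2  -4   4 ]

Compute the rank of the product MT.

3

First compute MT:
[[-35, -100,  58, -94],
 [  8,  91, -55,  94],
 [-21,   6, -20,  30]]
Now row reduce the product.
R2 ← R2 + (8/35)·R1: [0, 477/7, -1461/35, 2538/35]
R3 ← R3 − (3/5)·R1: [0, 66, -274/5, 432/5]
R3 ← R3 − (154/159)·R2: [0, 0, -3808/265, 4284/265]
3 nonzero rows, so rank(MT) = 3.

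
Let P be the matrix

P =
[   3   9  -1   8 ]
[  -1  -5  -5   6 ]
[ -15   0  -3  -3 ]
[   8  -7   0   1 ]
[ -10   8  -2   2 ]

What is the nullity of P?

1

Row reduce to echelon form.
R2 ← R2 + (1/3)·R1: [0, -2, -16/3, 26/3]
R3 ← R3 + (5)·R1: [0, 45, -8, 37]
R4 ← R4 − (8/3)·R1: [0, -31, 8/3, -61/3]
R5 ← R5 + (10/3)·R1: [0, 38, -16/3, 86/3]
R3 ← R3 + (45/2)·R2: [0, 0, -128, 232]
R4 ← R4 − (31/2)·R2: [0, 0, 256/3, -464/3]
R5 ← R5 + (19)·R2: [0, 0, -320/3, 580/3]
R4 ← R4 + (2/3)·R3: [0, 0, 0, 0]
R5 ← R5 − (5/6)·R3: [0, 0, 0, 0]
3 nonzero rows, so rank(P) = 3.
P has 4 columns; by rank–nullity, nullity = 4 − 3 = 1.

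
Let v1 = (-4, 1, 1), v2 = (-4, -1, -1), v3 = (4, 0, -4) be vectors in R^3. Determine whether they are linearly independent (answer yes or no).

yes

Form the matrix with these vectors as rows and row reduce.
R2 ← R2 − R1: [0, -2, -2]
R3 ← R3 + R1: [0, 1, -3]
R3 ← R3 + (1/2)·R2: [0, 0, -4]
3 nonzero rows, so the 3 vectors span a space of dimension 3.
Since 3 = 3, the vectors are linearly independent.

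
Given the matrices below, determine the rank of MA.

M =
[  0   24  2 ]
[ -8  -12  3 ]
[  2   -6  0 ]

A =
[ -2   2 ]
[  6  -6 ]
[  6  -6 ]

1

First compute MA:
[[156, -156],
 [-38,  38],
 [-40,  40]]
Now row reduce the product.
R2 ← R2 + (19/78)·R1: [0, 0]
R3 ← R3 + (10/39)·R1: [0, 0]
1 nonzero row, so rank(MA) = 1.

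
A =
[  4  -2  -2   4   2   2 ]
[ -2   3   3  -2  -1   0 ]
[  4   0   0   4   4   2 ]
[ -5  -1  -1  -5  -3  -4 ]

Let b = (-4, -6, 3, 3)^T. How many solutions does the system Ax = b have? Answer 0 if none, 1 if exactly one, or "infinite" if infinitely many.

0

Row reduce the augmented matrix [A | b].
R2 ← R2 + (1/2)·R1: [0, 2, 2, 0, 0, 1, -8]
R3 ← R3 − R1: [0, 2, 2, 0, 2, 0, 7]
R4 ← R4 + (5/4)·R1: [0, -7/2, -7/2, 0, -1/2, -3/2, -2]
R3 ← R3 − R2: [0, 0, 0, 0, 2, -1, 15]
R4 ← R4 + (7/4)·R2: [0, 0, 0, 0, -1/2, 1/4, -16]
R4 ← R4 + (1/4)·R3: [0, 0, 0, 0, 0, 0, -49/4]
The echelon form has 4 nonzero rows; the last pivot sits in the augmented column, so rank(A) = 3 but rank([A|b]) = 4.
Since the ranks differ, the system is inconsistent.
It has no solutions.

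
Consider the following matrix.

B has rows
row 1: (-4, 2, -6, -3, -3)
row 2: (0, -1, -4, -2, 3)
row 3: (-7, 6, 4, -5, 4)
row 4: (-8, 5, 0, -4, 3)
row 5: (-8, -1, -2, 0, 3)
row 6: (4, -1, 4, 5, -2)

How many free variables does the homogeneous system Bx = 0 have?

0

Row reduce to echelon form.
R3 ← R3 − (7/4)·R1: [0, 5/2, 29/2, 1/4, 37/4]
R4 ← R4 − (2)·R1: [0, 1, 12, 2, 9]
R5 ← R5 − (2)·R1: [0, -5, 10, 6, 9]
R6 ← R6 + R1: [0, 1, -2, 2, -5]
R3 ← R3 + (5/2)·R2: [0, 0, 9/2, -19/4, 67/4]
R4 ← R4 + R2: [0, 0, 8, 0, 12]
R5 ← R5 − (5)·R2: [0, 0, 30, 16, -6]
R6 ← R6 + R2: [0, 0, -6, 0, -2]
R4 ← R4 − (16/9)·R3: [0, 0, 0, 76/9, -160/9]
R5 ← R5 − (20/3)·R3: [0, 0, 0, 143/3, -353/3]
R6 ← R6 + (4/3)·R3: [0, 0, 0, -19/3, 61/3]
R5 ← R5 − (429/76)·R4: [0, 0, 0, 0, -329/19]
R6 ← R6 + (3/4)·R4: [0, 0, 0, 0, 7]
R6 ← R6 + (19/47)·R5: [0, 0, 0, 0, 0]
5 nonzero rows, so rank(B) = 5.
B has 5 columns; by rank–nullity, nullity = 5 − 5 = 0.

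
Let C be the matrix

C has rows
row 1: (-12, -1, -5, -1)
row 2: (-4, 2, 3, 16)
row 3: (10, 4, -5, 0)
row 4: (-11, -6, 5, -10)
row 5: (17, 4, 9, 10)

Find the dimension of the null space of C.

0

Row reduce to echelon form.
R2 ← R2 − (1/3)·R1: [0, 7/3, 14/3, 49/3]
R3 ← R3 + (5/6)·R1: [0, 19/6, -55/6, -5/6]
R4 ← R4 − (11/12)·R1: [0, -61/12, 115/12, -109/12]
R5 ← R5 + (17/12)·R1: [0, 31/12, 23/12, 103/12]
R3 ← R3 − (19/14)·R2: [0, 0, -31/2, -23]
R4 ← R4 + (61/28)·R2: [0, 0, 79/4, 53/2]
R5 ← R5 − (31/28)·R2: [0, 0, -13/4, -19/2]
R4 ← R4 + (79/62)·R3: [0, 0, 0, -87/31]
R5 ← R5 − (13/62)·R3: [0, 0, 0, -145/31]
R5 ← R5 − (5/3)·R4: [0, 0, 0, 0]
4 nonzero rows, so rank(C) = 4.
C has 4 columns; by rank–nullity, nullity = 4 − 4 = 0.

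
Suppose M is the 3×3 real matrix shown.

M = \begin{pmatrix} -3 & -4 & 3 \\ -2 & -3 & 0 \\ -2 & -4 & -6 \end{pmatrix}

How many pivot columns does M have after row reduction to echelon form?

2

Row reduce to echelon form.
R2 ← R2 − (2/3)·R1: [0, -1/3, -2]
R3 ← R3 − (2/3)·R1: [0, -4/3, -8]
R3 ← R3 − (4)·R2: [0, 0, 0]
Echelon form has 2 nonzero rows, so rank(M) = 2.
Each nonzero row contributes one pivot column: 2 pivot columns.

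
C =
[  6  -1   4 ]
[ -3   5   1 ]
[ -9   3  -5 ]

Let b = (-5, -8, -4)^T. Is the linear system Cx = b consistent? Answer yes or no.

Row reduce the augmented matrix [C | b].
R2 ← R2 + (1/2)·R1: [0, 9/2, 3, -21/2]
R3 ← R3 + (3/2)·R1: [0, 3/2, 1, -23/2]
R3 ← R3 − (1/3)·R2: [0, 0, 0, -8]
The echelon form has 3 nonzero rows; the last pivot sits in the augmented column, so rank(C) = 2 but rank([C|b]) = 3.
Since the ranks differ, the system is inconsistent.

no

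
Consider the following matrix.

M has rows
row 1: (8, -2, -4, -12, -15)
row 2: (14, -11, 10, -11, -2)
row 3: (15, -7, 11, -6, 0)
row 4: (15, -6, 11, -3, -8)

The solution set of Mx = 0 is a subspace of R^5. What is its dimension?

1

Row reduce to echelon form.
R2 ← R2 − (7/4)·R1: [0, -15/2, 17, 10, 97/4]
R3 ← R3 − (15/8)·R1: [0, -13/4, 37/2, 33/2, 225/8]
R4 ← R4 − (15/8)·R1: [0, -9/4, 37/2, 39/2, 161/8]
R3 ← R3 − (13/30)·R2: [0, 0, 167/15, 73/6, 1057/60]
R4 ← R4 − (3/10)·R2: [0, 0, 67/5, 33/2, 257/20]
R4 ← R4 − (201/167)·R3: [0, 0, 0, 310/167, -1395/167]
4 nonzero rows, so rank(M) = 4.
M has 5 columns; by rank–nullity, nullity = 5 − 4 = 1.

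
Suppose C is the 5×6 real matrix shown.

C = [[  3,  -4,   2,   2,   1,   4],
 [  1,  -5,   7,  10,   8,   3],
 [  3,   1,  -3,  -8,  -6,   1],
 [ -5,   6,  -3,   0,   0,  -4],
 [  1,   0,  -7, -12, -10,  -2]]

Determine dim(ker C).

1

Row reduce to echelon form.
R2 ← R2 − (1/3)·R1: [0, -11/3, 19/3, 28/3, 23/3, 5/3]
R3 ← R3 − R1: [0, 5, -5, -10, -7, -3]
R4 ← R4 + (5/3)·R1: [0, -2/3, 1/3, 10/3, 5/3, 8/3]
R5 ← R5 − (1/3)·R1: [0, 4/3, -23/3, -38/3, -31/3, -10/3]
R3 ← R3 + (15/11)·R2: [0, 0, 40/11, 30/11, 38/11, -8/11]
R4 ← R4 − (2/11)·R2: [0, 0, -9/11, 18/11, 3/11, 26/11]
R5 ← R5 + (4/11)·R2: [0, 0, -59/11, -102/11, -83/11, -30/11]
R4 ← R4 + (9/40)·R3: [0, 0, 0, 9/4, 21/20, 11/5]
R5 ← R5 + (59/40)·R3: [0, 0, 0, -21/4, -49/20, -19/5]
R5 ← R5 + (7/3)·R4: [0, 0, 0, 0, 0, 4/3]
5 nonzero rows, so rank(C) = 5.
C has 6 columns; by rank–nullity, nullity = 6 − 5 = 1.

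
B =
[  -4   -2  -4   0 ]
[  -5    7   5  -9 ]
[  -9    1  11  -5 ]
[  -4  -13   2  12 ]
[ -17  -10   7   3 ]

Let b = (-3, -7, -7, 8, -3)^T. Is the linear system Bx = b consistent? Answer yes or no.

Row reduce the augmented matrix [B | b].
R2 ← R2 − (5/4)·R1: [0, 19/2, 10, -9, -13/4]
R3 ← R3 − (9/4)·R1: [0, 11/2, 20, -5, -1/4]
R4 ← R4 − R1: [0, -11, 6, 12, 11]
R5 ← R5 − (17/4)·R1: [0, -3/2, 24, 3, 39/4]
R3 ← R3 − (11/19)·R2: [0, 0, 270/19, 4/19, 31/19]
R4 ← R4 + (22/19)·R2: [0, 0, 334/19, 30/19, 275/38]
R5 ← R5 + (3/19)·R2: [0, 0, 486/19, 30/19, 351/38]
R4 ← R4 − (167/135)·R3: [0, 0, 0, 178/135, 1409/270]
R5 ← R5 − (9/5)·R3: [0, 0, 0, 6/5, 63/10]
R5 ← R5 − (81/89)·R4: [0, 0, 0, 0, 138/89]
The echelon form has 5 nonzero rows; the last pivot sits in the augmented column, so rank(B) = 4 but rank([B|b]) = 5.
Since the ranks differ, the system is inconsistent.

no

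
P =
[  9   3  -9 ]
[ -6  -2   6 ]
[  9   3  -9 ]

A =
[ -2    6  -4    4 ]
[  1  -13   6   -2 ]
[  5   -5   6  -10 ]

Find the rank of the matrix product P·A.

First compute PA:
[[-60,  60, -72, 120],
 [ 40, -40,  48, -80],
 [-60,  60, -72, 120]]
Now row reduce the product.
R2 ← R2 + (2/3)·R1: [0, 0, 0, 0]
R3 ← R3 − R1: [0, 0, 0, 0]
1 nonzero row, so rank(PA) = 1.

1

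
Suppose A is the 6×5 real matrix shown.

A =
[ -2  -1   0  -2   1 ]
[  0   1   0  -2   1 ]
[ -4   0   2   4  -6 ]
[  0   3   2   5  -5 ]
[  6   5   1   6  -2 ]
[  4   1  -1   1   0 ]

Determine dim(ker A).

1

Row reduce to echelon form.
R3 ← R3 − (2)·R1: [0, 2, 2, 8, -8]
R5 ← R5 + (3)·R1: [0, 2, 1, 0, 1]
R6 ← R6 + (2)·R1: [0, -1, -1, -3, 2]
R3 ← R3 − (2)·R2: [0, 0, 2, 12, -10]
R4 ← R4 − (3)·R2: [0, 0, 2, 11, -8]
R5 ← R5 − (2)·R2: [0, 0, 1, 4, -1]
R6 ← R6 + R2: [0, 0, -1, -5, 3]
R4 ← R4 − R3: [0, 0, 0, -1, 2]
R5 ← R5 − (1/2)·R3: [0, 0, 0, -2, 4]
R6 ← R6 + (1/2)·R3: [0, 0, 0, 1, -2]
R5 ← R5 − (2)·R4: [0, 0, 0, 0, 0]
R6 ← R6 + R4: [0, 0, 0, 0, 0]
4 nonzero rows, so rank(A) = 4.
A has 5 columns; by rank–nullity, nullity = 5 − 4 = 1.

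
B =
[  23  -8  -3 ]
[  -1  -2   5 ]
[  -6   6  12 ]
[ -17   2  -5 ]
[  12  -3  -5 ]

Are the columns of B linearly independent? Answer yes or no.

Row reduce B to echelon form.
R2 ← R2 + (1/23)·R1: [0, -54/23, 112/23]
R3 ← R3 + (6/23)·R1: [0, 90/23, 258/23]
R4 ← R4 + (17/23)·R1: [0, -90/23, -166/23]
R5 ← R5 − (12/23)·R1: [0, 27/23, -79/23]
R3 ← R3 + (5/3)·R2: [0, 0, 58/3]
R4 ← R4 − (5/3)·R2: [0, 0, -46/3]
R5 ← R5 + (1/2)·R2: [0, 0, -1]
R4 ← R4 + (23/29)·R3: [0, 0, 0]
R5 ← R5 + (3/58)·R3: [0, 0, 0]
3 pivots among 3 columns.
Every column is a pivot column, so the columns are linearly independent.

yes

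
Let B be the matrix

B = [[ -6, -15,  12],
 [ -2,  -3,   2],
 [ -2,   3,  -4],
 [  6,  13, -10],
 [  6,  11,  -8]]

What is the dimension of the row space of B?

2

Row reduce to echelon form.
R2 ← R2 − (1/3)·R1: [0, 2, -2]
R3 ← R3 − (1/3)·R1: [0, 8, -8]
R4 ← R4 + R1: [0, -2, 2]
R5 ← R5 + R1: [0, -4, 4]
R3 ← R3 − (4)·R2: [0, 0, 0]
R4 ← R4 + R2: [0, 0, 0]
R5 ← R5 + (2)·R2: [0, 0, 0]
Echelon form has 2 nonzero rows, so rank(B) = 2.
The row space has dimension equal to the rank: 2.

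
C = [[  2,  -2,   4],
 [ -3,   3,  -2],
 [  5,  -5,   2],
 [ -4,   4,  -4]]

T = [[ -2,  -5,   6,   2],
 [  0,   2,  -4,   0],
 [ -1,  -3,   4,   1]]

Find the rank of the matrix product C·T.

First compute CT:
[[ -8, -26,  36,   8],
 [  8,  27, -38,  -8],
 [-12, -41,  58,  12],
 [ 12,  40, -56, -12]]
Now row reduce the product.
R2 ← R2 + R1: [0, 1, -2, 0]
R3 ← R3 − (3/2)·R1: [0, -2, 4, 0]
R4 ← R4 + (3/2)·R1: [0, 1, -2, 0]
R3 ← R3 + (2)·R2: [0, 0, 0, 0]
R4 ← R4 − R2: [0, 0, 0, 0]
2 nonzero rows, so rank(CT) = 2.

2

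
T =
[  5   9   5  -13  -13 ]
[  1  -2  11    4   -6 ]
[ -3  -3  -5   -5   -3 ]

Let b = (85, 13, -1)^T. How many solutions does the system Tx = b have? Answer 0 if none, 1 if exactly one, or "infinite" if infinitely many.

Row reduce the augmented matrix [T | b].
R2 ← R2 − (1/5)·R1: [0, -19/5, 10, 33/5, -17/5, -4]
R3 ← R3 + (3/5)·R1: [0, 12/5, -2, -64/5, -54/5, 50]
R3 ← R3 + (12/19)·R2: [0, 0, 82/19, -164/19, -246/19, 902/19]
The echelon form has 3 nonzero rows, and every pivot lies in the first 5 columns, so rank(T) = rank([T|b]) = 3.
The system is consistent.
rank = 3 < 5 unknowns, so there are infinitely many solutions.

infinite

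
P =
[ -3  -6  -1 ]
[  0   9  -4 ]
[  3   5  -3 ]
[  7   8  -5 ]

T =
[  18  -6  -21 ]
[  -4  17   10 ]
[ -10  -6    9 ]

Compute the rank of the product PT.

First compute PT:
[[-20, -78,  -6],
 [  4, 177,  54],
 [ 64,  85, -40],
 [144, 124, -112]]
Now row reduce the product.
R2 ← R2 + (1/5)·R1: [0, 807/5, 264/5]
R3 ← R3 + (16/5)·R1: [0, -823/5, -296/5]
R4 ← R4 + (36/5)·R1: [0, -2188/5, -776/5]
R3 ← R3 + (823/807)·R2: [0, 0, -1440/269]
R4 ← R4 + (2188/807)·R2: [0, 0, -3240/269]
R4 ← R4 − (9/4)·R3: [0, 0, 0]
3 nonzero rows, so rank(PT) = 3.

3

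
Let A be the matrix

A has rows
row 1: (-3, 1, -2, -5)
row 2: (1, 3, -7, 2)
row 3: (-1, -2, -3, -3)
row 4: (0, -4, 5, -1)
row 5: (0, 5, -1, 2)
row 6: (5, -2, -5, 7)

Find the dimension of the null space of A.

Row reduce to echelon form.
R2 ← R2 + (1/3)·R1: [0, 10/3, -23/3, 1/3]
R3 ← R3 − (1/3)·R1: [0, -7/3, -7/3, -4/3]
R6 ← R6 + (5/3)·R1: [0, -1/3, -25/3, -4/3]
R3 ← R3 + (7/10)·R2: [0, 0, -77/10, -11/10]
R4 ← R4 + (6/5)·R2: [0, 0, -21/5, -3/5]
R5 ← R5 − (3/2)·R2: [0, 0, 21/2, 3/2]
R6 ← R6 + (1/10)·R2: [0, 0, -91/10, -13/10]
R4 ← R4 − (6/11)·R3: [0, 0, 0, 0]
R5 ← R5 + (15/11)·R3: [0, 0, 0, 0]
R6 ← R6 − (13/11)·R3: [0, 0, 0, 0]
3 nonzero rows, so rank(A) = 3.
A has 4 columns; by rank–nullity, nullity = 4 − 3 = 1.

1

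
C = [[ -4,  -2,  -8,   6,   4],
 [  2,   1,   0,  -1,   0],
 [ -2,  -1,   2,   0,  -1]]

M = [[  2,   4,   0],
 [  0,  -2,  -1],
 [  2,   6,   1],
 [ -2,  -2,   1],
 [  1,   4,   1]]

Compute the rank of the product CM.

2

First compute CM:
[[-32, -56,   4],
 [  6,   8,  -2],
 [ -1,   2,   2]]
Now row reduce the product.
R2 ← R2 + (3/16)·R1: [0, -5/2, -5/4]
R3 ← R3 − (1/32)·R1: [0, 15/4, 15/8]
R3 ← R3 + (3/2)·R2: [0, 0, 0]
2 nonzero rows, so rank(CM) = 2.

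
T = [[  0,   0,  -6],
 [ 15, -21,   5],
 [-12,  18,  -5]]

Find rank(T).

Row reduce to echelon form.
Swap R1 ↔ R2
R3 ← R3 + (4/5)·R1: [0, 6/5, -1]
Swap R2 ↔ R3
Echelon form has 3 nonzero rows, so rank(T) = 3.

3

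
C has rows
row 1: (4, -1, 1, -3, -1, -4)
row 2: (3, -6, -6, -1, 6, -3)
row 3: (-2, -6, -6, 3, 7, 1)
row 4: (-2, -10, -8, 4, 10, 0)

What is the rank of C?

Row reduce to echelon form.
R2 ← R2 − (3/4)·R1: [0, -21/4, -27/4, 5/4, 27/4, 0]
R3 ← R3 + (1/2)·R1: [0, -13/2, -11/2, 3/2, 13/2, -1]
R4 ← R4 + (1/2)·R1: [0, -21/2, -15/2, 5/2, 19/2, -2]
R3 ← R3 − (26/21)·R2: [0, 0, 20/7, -1/21, -13/7, -1]
R4 ← R4 − (2)·R2: [0, 0, 6, 0, -4, -2]
R4 ← R4 − (21/10)·R3: [0, 0, 0, 1/10, -1/10, 1/10]
Echelon form has 4 nonzero rows, so rank(C) = 4.

4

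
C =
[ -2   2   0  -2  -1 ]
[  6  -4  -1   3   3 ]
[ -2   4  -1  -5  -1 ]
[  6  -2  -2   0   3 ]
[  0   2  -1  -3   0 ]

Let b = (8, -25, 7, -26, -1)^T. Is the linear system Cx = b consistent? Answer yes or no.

yes

Row reduce the augmented matrix [C | b].
R2 ← R2 + (3)·R1: [0, 2, -1, -3, 0, -1]
R3 ← R3 − R1: [0, 2, -1, -3, 0, -1]
R4 ← R4 + (3)·R1: [0, 4, -2, -6, 0, -2]
R3 ← R3 − R2: [0, 0, 0, 0, 0, 0]
R4 ← R4 − (2)·R2: [0, 0, 0, 0, 0, 0]
R5 ← R5 − R2: [0, 0, 0, 0, 0, 0]
The echelon form has 2 nonzero rows, and every pivot lies in the first 5 columns, so rank(C) = rank([C|b]) = 2.
The system is consistent.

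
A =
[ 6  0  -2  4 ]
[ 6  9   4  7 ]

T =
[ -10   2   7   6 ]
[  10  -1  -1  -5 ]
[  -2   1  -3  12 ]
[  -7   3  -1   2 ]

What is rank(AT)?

First compute AT:
[[-84,  22,  44,  20],
 [-27,  28,  14,  53]]
Now row reduce the product.
R2 ← R2 − (9/28)·R1: [0, 293/14, -1/7, 326/7]
2 nonzero rows, so rank(AT) = 2.

2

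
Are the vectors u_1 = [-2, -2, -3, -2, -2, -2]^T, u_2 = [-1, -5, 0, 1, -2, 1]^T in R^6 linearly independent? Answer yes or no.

Form the matrix with these vectors as rows and row reduce.
R2 ← R2 − (1/2)·R1: [0, -4, 3/2, 2, -1, 2]
2 nonzero rows, so the 2 vectors span a space of dimension 2.
Since 2 = 2, the vectors are linearly independent.

yes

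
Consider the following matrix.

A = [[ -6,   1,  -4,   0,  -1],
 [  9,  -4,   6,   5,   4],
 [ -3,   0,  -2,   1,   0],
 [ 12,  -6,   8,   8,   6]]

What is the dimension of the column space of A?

Row reduce to echelon form.
R2 ← R2 + (3/2)·R1: [0, -5/2, 0, 5, 5/2]
R3 ← R3 − (1/2)·R1: [0, -1/2, 0, 1, 1/2]
R4 ← R4 + (2)·R1: [0, -4, 0, 8, 4]
R3 ← R3 − (1/5)·R2: [0, 0, 0, 0, 0]
R4 ← R4 − (8/5)·R2: [0, 0, 0, 0, 0]
Echelon form has 2 nonzero rows, so rank(A) = 2.
The column space has dimension equal to the rank: 2.

2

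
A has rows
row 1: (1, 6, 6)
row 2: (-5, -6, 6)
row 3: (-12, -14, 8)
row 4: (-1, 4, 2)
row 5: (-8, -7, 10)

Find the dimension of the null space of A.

0

Row reduce to echelon form.
R2 ← R2 + (5)·R1: [0, 24, 36]
R3 ← R3 + (12)·R1: [0, 58, 80]
R4 ← R4 + R1: [0, 10, 8]
R5 ← R5 + (8)·R1: [0, 41, 58]
R3 ← R3 − (29/12)·R2: [0, 0, -7]
R4 ← R4 − (5/12)·R2: [0, 0, -7]
R5 ← R5 − (41/24)·R2: [0, 0, -7/2]
R4 ← R4 − R3: [0, 0, 0]
R5 ← R5 − (1/2)·R3: [0, 0, 0]
3 nonzero rows, so rank(A) = 3.
A has 3 columns; by rank–nullity, nullity = 3 − 3 = 0.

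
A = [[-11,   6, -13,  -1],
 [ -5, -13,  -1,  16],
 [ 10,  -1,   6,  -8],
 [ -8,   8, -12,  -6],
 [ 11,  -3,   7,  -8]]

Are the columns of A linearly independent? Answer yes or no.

yes

Row reduce A to echelon form.
R2 ← R2 − (5/11)·R1: [0, -173/11, 54/11, 181/11]
R3 ← R3 + (10/11)·R1: [0, 49/11, -64/11, -98/11]
R4 ← R4 − (8/11)·R1: [0, 40/11, -28/11, -58/11]
R5 ← R5 + R1: [0, 3, -6, -9]
R3 ← R3 + (49/173)·R2: [0, 0, -766/173, -735/173]
R4 ← R4 + (40/173)·R2: [0, 0, -244/173, -254/173]
R5 ← R5 + (33/173)·R2: [0, 0, -876/173, -1014/173]
R4 ← R4 − (122/383)·R3: [0, 0, 0, -44/383]
R5 ← R5 − (438/383)·R3: [0, 0, 0, -384/383]
R5 ← R5 − (96/11)·R4: [0, 0, 0, 0]
4 pivots among 4 columns.
Every column is a pivot column, so the columns are linearly independent.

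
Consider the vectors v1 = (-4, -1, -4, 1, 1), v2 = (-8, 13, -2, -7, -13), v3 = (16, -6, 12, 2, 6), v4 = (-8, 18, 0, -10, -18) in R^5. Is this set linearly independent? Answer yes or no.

no

Form the matrix with these vectors as rows and row reduce.
R2 ← R2 − (2)·R1: [0, 15, 6, -9, -15]
R3 ← R3 + (4)·R1: [0, -10, -4, 6, 10]
R4 ← R4 − (2)·R1: [0, 20, 8, -12, -20]
R3 ← R3 + (2/3)·R2: [0, 0, 0, 0, 0]
R4 ← R4 − (4/3)·R2: [0, 0, 0, 0, 0]
2 nonzero rows, so the 4 vectors span a space of dimension 2.
Since 2 < 4, the vectors are linearly dependent.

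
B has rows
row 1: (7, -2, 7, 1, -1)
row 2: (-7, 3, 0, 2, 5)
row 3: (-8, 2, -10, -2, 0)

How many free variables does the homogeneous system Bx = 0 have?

3

Row reduce to echelon form.
R2 ← R2 + R1: [0, 1, 7, 3, 4]
R3 ← R3 + (8/7)·R1: [0, -2/7, -2, -6/7, -8/7]
R3 ← R3 + (2/7)·R2: [0, 0, 0, 0, 0]
2 nonzero rows, so rank(B) = 2.
B has 5 columns; by rank–nullity, nullity = 5 − 2 = 3.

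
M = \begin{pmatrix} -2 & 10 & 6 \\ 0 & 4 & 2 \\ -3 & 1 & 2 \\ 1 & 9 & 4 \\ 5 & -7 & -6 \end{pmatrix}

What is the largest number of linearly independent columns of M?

2

Row reduce to echelon form.
R3 ← R3 − (3/2)·R1: [0, -14, -7]
R4 ← R4 + (1/2)·R1: [0, 14, 7]
R5 ← R5 + (5/2)·R1: [0, 18, 9]
R3 ← R3 + (7/2)·R2: [0, 0, 0]
R4 ← R4 − (7/2)·R2: [0, 0, 0]
R5 ← R5 − (9/2)·R2: [0, 0, 0]
Echelon form has 2 nonzero rows, so rank(M) = 2.
The rank gives the maximum number of linearly independent columns: 2.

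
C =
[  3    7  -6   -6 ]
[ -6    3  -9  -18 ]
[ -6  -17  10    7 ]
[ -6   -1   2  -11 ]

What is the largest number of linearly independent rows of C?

Row reduce to echelon form.
R2 ← R2 + (2)·R1: [0, 17, -21, -30]
R3 ← R3 + (2)·R1: [0, -3, -2, -5]
R4 ← R4 + (2)·R1: [0, 13, -10, -23]
R3 ← R3 + (3/17)·R2: [0, 0, -97/17, -175/17]
R4 ← R4 − (13/17)·R2: [0, 0, 103/17, -1/17]
R4 ← R4 + (103/97)·R3: [0, 0, 0, -1066/97]
Echelon form has 4 nonzero rows, so rank(C) = 4.
The rank gives the maximum number of linearly independent rows: 4.

4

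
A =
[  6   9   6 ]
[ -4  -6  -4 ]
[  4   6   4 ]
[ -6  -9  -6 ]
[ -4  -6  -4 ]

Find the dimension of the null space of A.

2

Row reduce to echelon form.
R2 ← R2 + (2/3)·R1: [0, 0, 0]
R3 ← R3 − (2/3)·R1: [0, 0, 0]
R4 ← R4 + R1: [0, 0, 0]
R5 ← R5 + (2/3)·R1: [0, 0, 0]
1 nonzero row, so rank(A) = 1.
A has 3 columns; by rank–nullity, nullity = 3 − 1 = 2.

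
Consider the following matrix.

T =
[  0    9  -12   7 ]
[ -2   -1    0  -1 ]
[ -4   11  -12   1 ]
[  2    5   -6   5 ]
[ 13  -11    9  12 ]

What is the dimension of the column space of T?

Row reduce to echelon form.
Swap R1 ↔ R2
R3 ← R3 − (2)·R1: [0, 13, -12, 3]
R4 ← R4 + R1: [0, 4, -6, 4]
R5 ← R5 + (13/2)·R1: [0, -35/2, 9, 11/2]
R3 ← R3 − (13/9)·R2: [0, 0, 16/3, -64/9]
R4 ← R4 − (4/9)·R2: [0, 0, -2/3, 8/9]
R5 ← R5 + (35/18)·R2: [0, 0, -43/3, 172/9]
R4 ← R4 + (1/8)·R3: [0, 0, 0, 0]
R5 ← R5 + (43/16)·R3: [0, 0, 0, 0]
Echelon form has 3 nonzero rows, so rank(T) = 3.
The column space has dimension equal to the rank: 3.

3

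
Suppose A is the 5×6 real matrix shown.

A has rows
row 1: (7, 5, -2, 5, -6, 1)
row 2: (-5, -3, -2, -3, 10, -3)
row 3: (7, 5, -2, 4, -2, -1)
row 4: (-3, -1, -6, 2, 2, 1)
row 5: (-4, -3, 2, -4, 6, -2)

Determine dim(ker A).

3

Row reduce to echelon form.
R2 ← R2 + (5/7)·R1: [0, 4/7, -24/7, 4/7, 40/7, -16/7]
R3 ← R3 − R1: [0, 0, 0, -1, 4, -2]
R4 ← R4 + (3/7)·R1: [0, 8/7, -48/7, 29/7, -4/7, 10/7]
R5 ← R5 + (4/7)·R1: [0, -1/7, 6/7, -8/7, 18/7, -10/7]
R4 ← R4 − (2)·R2: [0, 0, 0, 3, -12, 6]
R5 ← R5 + (1/4)·R2: [0, 0, 0, -1, 4, -2]
R4 ← R4 + (3)·R3: [0, 0, 0, 0, 0, 0]
R5 ← R5 − R3: [0, 0, 0, 0, 0, 0]
3 nonzero rows, so rank(A) = 3.
A has 6 columns; by rank–nullity, nullity = 6 − 3 = 3.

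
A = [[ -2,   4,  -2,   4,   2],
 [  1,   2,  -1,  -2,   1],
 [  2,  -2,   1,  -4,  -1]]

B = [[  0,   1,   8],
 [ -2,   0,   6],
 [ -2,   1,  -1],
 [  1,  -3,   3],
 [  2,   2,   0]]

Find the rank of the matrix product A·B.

2

First compute AB:
[[  4, -12,  22],
 [ -2,   8,  15],
 [ -4,  13,  -9]]
Now row reduce the product.
R2 ← R2 + (1/2)·R1: [0, 2, 26]
R3 ← R3 + R1: [0, 1, 13]
R3 ← R3 − (1/2)·R2: [0, 0, 0]
2 nonzero rows, so rank(AB) = 2.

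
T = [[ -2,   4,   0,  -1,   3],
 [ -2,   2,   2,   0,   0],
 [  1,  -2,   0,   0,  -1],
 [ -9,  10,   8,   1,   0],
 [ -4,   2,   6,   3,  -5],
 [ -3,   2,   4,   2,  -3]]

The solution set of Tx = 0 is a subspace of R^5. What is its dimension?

Row reduce to echelon form.
R2 ← R2 − R1: [0, -2, 2, 1, -3]
R3 ← R3 + (1/2)·R1: [0, 0, 0, -1/2, 1/2]
R4 ← R4 − (9/2)·R1: [0, -8, 8, 11/2, -27/2]
R5 ← R5 − (2)·R1: [0, -6, 6, 5, -11]
R6 ← R6 − (3/2)·R1: [0, -4, 4, 7/2, -15/2]
R4 ← R4 − (4)·R2: [0, 0, 0, 3/2, -3/2]
R5 ← R5 − (3)·R2: [0, 0, 0, 2, -2]
R6 ← R6 − (2)·R2: [0, 0, 0, 3/2, -3/2]
R4 ← R4 + (3)·R3: [0, 0, 0, 0, 0]
R5 ← R5 + (4)·R3: [0, 0, 0, 0, 0]
R6 ← R6 + (3)·R3: [0, 0, 0, 0, 0]
3 nonzero rows, so rank(T) = 3.
T has 5 columns; by rank–nullity, nullity = 5 − 3 = 2.

2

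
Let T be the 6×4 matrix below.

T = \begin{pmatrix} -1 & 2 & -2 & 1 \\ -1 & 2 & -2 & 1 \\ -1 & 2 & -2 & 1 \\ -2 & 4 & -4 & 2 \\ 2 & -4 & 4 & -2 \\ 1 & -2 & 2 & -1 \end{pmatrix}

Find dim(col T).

Row reduce to echelon form.
R2 ← R2 − R1: [0, 0, 0, 0]
R3 ← R3 − R1: [0, 0, 0, 0]
R4 ← R4 − (2)·R1: [0, 0, 0, 0]
R5 ← R5 + (2)·R1: [0, 0, 0, 0]
R6 ← R6 + R1: [0, 0, 0, 0]
Echelon form has 1 nonzero row, so rank(T) = 1.
The column space has dimension equal to the rank: 1.

1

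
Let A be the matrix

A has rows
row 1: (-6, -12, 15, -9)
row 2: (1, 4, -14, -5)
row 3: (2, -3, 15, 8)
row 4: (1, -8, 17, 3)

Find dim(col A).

4

Row reduce to echelon form.
R2 ← R2 + (1/6)·R1: [0, 2, -23/2, -13/2]
R3 ← R3 + (1/3)·R1: [0, -7, 20, 5]
R4 ← R4 + (1/6)·R1: [0, -10, 39/2, 3/2]
R3 ← R3 + (7/2)·R2: [0, 0, -81/4, -71/4]
R4 ← R4 + (5)·R2: [0, 0, -38, -31]
R4 ← R4 − (152/81)·R3: [0, 0, 0, 187/81]
Echelon form has 4 nonzero rows, so rank(A) = 4.
The column space has dimension equal to the rank: 4.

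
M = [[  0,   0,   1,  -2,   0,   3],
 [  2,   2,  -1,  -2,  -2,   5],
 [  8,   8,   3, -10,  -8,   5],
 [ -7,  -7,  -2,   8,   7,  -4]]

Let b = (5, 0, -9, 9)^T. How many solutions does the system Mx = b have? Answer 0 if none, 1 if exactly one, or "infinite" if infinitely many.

Row reduce the augmented matrix [M | b].
Swap R1 ↔ R2
R3 ← R3 − (4)·R1: [0, 0, 7, -2, 0, -15, -9]
R4 ← R4 + (7/2)·R1: [0, 0, -11/2, 1, 0, 27/2, 9]
R3 ← R3 − (7)·R2: [0, 0, 0, 12, 0, -36, -44]
R4 ← R4 + (11/2)·R2: [0, 0, 0, -10, 0, 30, 73/2]
R4 ← R4 + (5/6)·R3: [0, 0, 0, 0, 0, 0, -1/6]
The echelon form has 4 nonzero rows; the last pivot sits in the augmented column, so rank(M) = 3 but rank([M|b]) = 4.
Since the ranks differ, the system is inconsistent.
It has no solutions.

0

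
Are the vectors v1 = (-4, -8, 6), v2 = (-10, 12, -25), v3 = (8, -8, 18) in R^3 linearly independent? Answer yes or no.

Form the matrix with these vectors as rows and row reduce.
R2 ← R2 − (5/2)·R1: [0, 32, -40]
R3 ← R3 + (2)·R1: [0, -24, 30]
R3 ← R3 + (3/4)·R2: [0, 0, 0]
2 nonzero rows, so the 3 vectors span a space of dimension 2.
Since 2 < 3, the vectors are linearly dependent.

no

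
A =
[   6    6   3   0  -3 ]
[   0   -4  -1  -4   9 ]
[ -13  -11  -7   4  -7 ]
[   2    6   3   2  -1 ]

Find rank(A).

3

Row reduce to echelon form.
R3 ← R3 + (13/6)·R1: [0, 2, -1/2, 4, -27/2]
R4 ← R4 − (1/3)·R1: [0, 4, 2, 2, 0]
R3 ← R3 + (1/2)·R2: [0, 0, -1, 2, -9]
R4 ← R4 + R2: [0, 0, 1, -2, 9]
R4 ← R4 + R3: [0, 0, 0, 0, 0]
Echelon form has 3 nonzero rows, so rank(A) = 3.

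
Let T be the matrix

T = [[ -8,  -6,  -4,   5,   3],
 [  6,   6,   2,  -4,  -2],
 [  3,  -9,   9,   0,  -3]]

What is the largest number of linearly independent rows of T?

2

Row reduce to echelon form.
R2 ← R2 + (3/4)·R1: [0, 3/2, -1, -1/4, 1/4]
R3 ← R3 + (3/8)·R1: [0, -45/4, 15/2, 15/8, -15/8]
R3 ← R3 + (15/2)·R2: [0, 0, 0, 0, 0]
Echelon form has 2 nonzero rows, so rank(T) = 2.
The rank gives the maximum number of linearly independent rows: 2.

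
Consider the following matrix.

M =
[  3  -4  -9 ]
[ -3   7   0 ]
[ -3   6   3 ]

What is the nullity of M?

Row reduce to echelon form.
R2 ← R2 + R1: [0, 3, -9]
R3 ← R3 + R1: [0, 2, -6]
R3 ← R3 − (2/3)·R2: [0, 0, 0]
2 nonzero rows, so rank(M) = 2.
M has 3 columns; by rank–nullity, nullity = 3 − 2 = 1.

1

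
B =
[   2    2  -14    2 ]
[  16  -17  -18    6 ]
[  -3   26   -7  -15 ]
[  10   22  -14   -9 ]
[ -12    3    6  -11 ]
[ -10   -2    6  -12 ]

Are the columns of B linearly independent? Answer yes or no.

yes

Row reduce B to echelon form.
R2 ← R2 − (8)·R1: [0, -33, 94, -10]
R3 ← R3 + (3/2)·R1: [0, 29, -28, -12]
R4 ← R4 − (5)·R1: [0, 12, 56, -19]
R5 ← R5 + (6)·R1: [0, 15, -78, 1]
R6 ← R6 + (5)·R1: [0, 8, -64, -2]
R3 ← R3 + (29/33)·R2: [0, 0, 1802/33, -686/33]
R4 ← R4 + (4/11)·R2: [0, 0, 992/11, -249/11]
R5 ← R5 + (5/11)·R2: [0, 0, -388/11, -39/11]
R6 ← R6 + (8/33)·R2: [0, 0, -1360/33, -146/33]
R4 ← R4 − (1488/901)·R3: [0, 0, 0, 10537/901]
R5 ← R5 + (582/901)·R3: [0, 0, 0, -15293/901]
R6 ← R6 + (40/53)·R3: [0, 0, 0, -1066/53]
R5 ← R5 + (373/257)·R4: [0, 0, 0, 0]
R6 ← R6 + (442/257)·R4: [0, 0, 0, 0]
4 pivots among 4 columns.
Every column is a pivot column, so the columns are linearly independent.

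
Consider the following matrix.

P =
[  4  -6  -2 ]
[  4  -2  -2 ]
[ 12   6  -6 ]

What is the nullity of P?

Row reduce to echelon form.
R2 ← R2 − R1: [0, 4, 0]
R3 ← R3 − (3)·R1: [0, 24, 0]
R3 ← R3 − (6)·R2: [0, 0, 0]
2 nonzero rows, so rank(P) = 2.
P has 3 columns; by rank–nullity, nullity = 3 − 2 = 1.

1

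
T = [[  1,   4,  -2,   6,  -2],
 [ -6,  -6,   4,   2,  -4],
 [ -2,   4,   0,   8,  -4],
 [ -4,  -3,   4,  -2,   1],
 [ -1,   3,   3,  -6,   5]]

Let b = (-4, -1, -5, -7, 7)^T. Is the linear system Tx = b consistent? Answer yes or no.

no

Row reduce the augmented matrix [T | b].
R2 ← R2 + (6)·R1: [0, 18, -8, 38, -16, -25]
R3 ← R3 + (2)·R1: [0, 12, -4, 20, -8, -13]
R4 ← R4 + (4)·R1: [0, 13, -4, 22, -7, -23]
R5 ← R5 + R1: [0, 7, 1, 0, 3, 3]
R3 ← R3 − (2/3)·R2: [0, 0, 4/3, -16/3, 8/3, 11/3]
R4 ← R4 − (13/18)·R2: [0, 0, 16/9, -49/9, 41/9, -89/18]
R5 ← R5 − (7/18)·R2: [0, 0, 37/9, -133/9, 83/9, 229/18]
R4 ← R4 − (4/3)·R3: [0, 0, 0, 5/3, 1, -59/6]
R5 ← R5 − (37/12)·R3: [0, 0, 0, 5/3, 1, 17/12]
R5 ← R5 − R4: [0, 0, 0, 0, 0, 45/4]
The echelon form has 5 nonzero rows; the last pivot sits in the augmented column, so rank(T) = 4 but rank([T|b]) = 5.
Since the ranks differ, the system is inconsistent.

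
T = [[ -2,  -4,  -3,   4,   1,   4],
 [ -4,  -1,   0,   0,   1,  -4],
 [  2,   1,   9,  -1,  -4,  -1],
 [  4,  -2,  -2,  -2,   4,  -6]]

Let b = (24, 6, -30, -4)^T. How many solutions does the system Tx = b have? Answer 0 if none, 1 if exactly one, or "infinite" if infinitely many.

infinite

Row reduce the augmented matrix [T | b].
R2 ← R2 − (2)·R1: [0, 7, 6, -8, -1, -12, -42]
R3 ← R3 + R1: [0, -3, 6, 3, -3, 3, -6]
R4 ← R4 + (2)·R1: [0, -10, -8, 6, 6, 2, 44]
R3 ← R3 + (3/7)·R2: [0, 0, 60/7, -3/7, -24/7, -15/7, -24]
R4 ← R4 + (10/7)·R2: [0, 0, 4/7, -38/7, 32/7, -106/7, -16]
R4 ← R4 − (1/15)·R3: [0, 0, 0, -27/5, 24/5, -15, -72/5]
The echelon form has 4 nonzero rows, and every pivot lies in the first 6 columns, so rank(T) = rank([T|b]) = 4.
The system is consistent.
rank = 4 < 6 unknowns, so there are infinitely many solutions.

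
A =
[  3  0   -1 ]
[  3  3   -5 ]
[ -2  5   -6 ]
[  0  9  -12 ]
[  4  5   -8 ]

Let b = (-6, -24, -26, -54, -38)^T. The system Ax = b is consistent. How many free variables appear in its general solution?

Row reduce the augmented matrix [A | b].
R2 ← R2 − R1: [0, 3, -4, -18]
R3 ← R3 + (2/3)·R1: [0, 5, -20/3, -30]
R5 ← R5 − (4/3)·R1: [0, 5, -20/3, -30]
R3 ← R3 − (5/3)·R2: [0, 0, 0, 0]
R4 ← R4 − (3)·R2: [0, 0, 0, 0]
R5 ← R5 − (5/3)·R2: [0, 0, 0, 0]
The echelon form has 2 nonzero rows, and every pivot lies in the first 3 columns, so rank(A) = rank([A|b]) = 2.
The system is consistent.
Free variables = (unknowns) − (rank) = 3 − 2 = 1.

1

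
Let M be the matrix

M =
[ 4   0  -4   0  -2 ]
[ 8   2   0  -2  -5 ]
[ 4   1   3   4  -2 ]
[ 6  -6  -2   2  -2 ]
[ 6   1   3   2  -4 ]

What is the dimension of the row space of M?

5

Row reduce to echelon form.
R2 ← R2 − (2)·R1: [0, 2, 8, -2, -1]
R3 ← R3 − R1: [0, 1, 7, 4, 0]
R4 ← R4 − (3/2)·R1: [0, -6, 4, 2, 1]
R5 ← R5 − (3/2)·R1: [0, 1, 9, 2, -1]
R3 ← R3 − (1/2)·R2: [0, 0, 3, 5, 1/2]
R4 ← R4 + (3)·R2: [0, 0, 28, -4, -2]
R5 ← R5 − (1/2)·R2: [0, 0, 5, 3, -1/2]
R4 ← R4 − (28/3)·R3: [0, 0, 0, -152/3, -20/3]
R5 ← R5 − (5/3)·R3: [0, 0, 0, -16/3, -4/3]
R5 ← R5 − (2/19)·R4: [0, 0, 0, 0, -12/19]
Echelon form has 5 nonzero rows, so rank(M) = 5.
The row space has dimension equal to the rank: 5.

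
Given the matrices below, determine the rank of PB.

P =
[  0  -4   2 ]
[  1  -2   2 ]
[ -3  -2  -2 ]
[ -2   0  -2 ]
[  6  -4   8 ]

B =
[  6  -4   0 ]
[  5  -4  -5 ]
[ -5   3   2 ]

First compute PB:
[[-30,  22,  24],
 [-14,  10,  14],
 [-18,  14,   6],
 [ -2,   2,  -4],
 [-24,  16,  36]]
Now row reduce the product.
R2 ← R2 − (7/15)·R1: [0, -4/15, 14/5]
R3 ← R3 − (3/5)·R1: [0, 4/5, -42/5]
R4 ← R4 − (1/15)·R1: [0, 8/15, -28/5]
R5 ← R5 − (4/5)·R1: [0, -8/5, 84/5]
R3 ← R3 + (3)·R2: [0, 0, 0]
R4 ← R4 + (2)·R2: [0, 0, 0]
R5 ← R5 − (6)·R2: [0, 0, 0]
2 nonzero rows, so rank(PB) = 2.

2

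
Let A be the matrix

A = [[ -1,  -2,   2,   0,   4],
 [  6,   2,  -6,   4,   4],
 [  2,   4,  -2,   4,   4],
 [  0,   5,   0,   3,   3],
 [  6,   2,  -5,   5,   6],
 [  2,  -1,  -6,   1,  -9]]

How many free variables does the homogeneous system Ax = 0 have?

0

Row reduce to echelon form.
R2 ← R2 + (6)·R1: [0, -10, 6, 4, 28]
R3 ← R3 + (2)·R1: [0, 0, 2, 4, 12]
R5 ← R5 + (6)·R1: [0, -10, 7, 5, 30]
R6 ← R6 + (2)·R1: [0, -5, -2, 1, -1]
R4 ← R4 + (1/2)·R2: [0, 0, 3, 5, 17]
R5 ← R5 − R2: [0, 0, 1, 1, 2]
R6 ← R6 − (1/2)·R2: [0, 0, -5, -1, -15]
R4 ← R4 − (3/2)·R3: [0, 0, 0, -1, -1]
R5 ← R5 − (1/2)·R3: [0, 0, 0, -1, -4]
R6 ← R6 + (5/2)·R3: [0, 0, 0, 9, 15]
R5 ← R5 − R4: [0, 0, 0, 0, -3]
R6 ← R6 + (9)·R4: [0, 0, 0, 0, 6]
R6 ← R6 + (2)·R5: [0, 0, 0, 0, 0]
5 nonzero rows, so rank(A) = 5.
A has 5 columns; by rank–nullity, nullity = 5 − 5 = 0.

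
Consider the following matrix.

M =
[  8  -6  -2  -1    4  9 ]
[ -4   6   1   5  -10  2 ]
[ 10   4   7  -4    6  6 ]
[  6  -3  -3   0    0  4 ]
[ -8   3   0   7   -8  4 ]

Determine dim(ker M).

1

Row reduce to echelon form.
R2 ← R2 + (1/2)·R1: [0, 3, 0, 9/2, -8, 13/2]
R3 ← R3 − (5/4)·R1: [0, 23/2, 19/2, -11/4, 1, -21/4]
R4 ← R4 − (3/4)·R1: [0, 3/2, -3/2, 3/4, -3, -11/4]
R5 ← R5 + R1: [0, -3, -2, 6, -4, 13]
R3 ← R3 − (23/6)·R2: [0, 0, 19/2, -20, 95/3, -181/6]
R4 ← R4 − (1/2)·R2: [0, 0, -3/2, -3/2, 1, -6]
R5 ← R5 + R2: [0, 0, -2, 21/2, -12, 39/2]
R4 ← R4 + (3/19)·R3: [0, 0, 0, -177/38, 6, -409/38]
R5 ← R5 + (4/19)·R3: [0, 0, 0, 239/38, -16/3, 1499/114]
R5 ← R5 + (239/177)·R4: [0, 0, 0, 0, 490/177, -245/177]
5 nonzero rows, so rank(M) = 5.
M has 6 columns; by rank–nullity, nullity = 6 − 5 = 1.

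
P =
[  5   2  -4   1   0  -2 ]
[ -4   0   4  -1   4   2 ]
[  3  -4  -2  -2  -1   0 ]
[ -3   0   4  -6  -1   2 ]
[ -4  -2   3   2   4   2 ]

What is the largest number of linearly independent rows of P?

Row reduce to echelon form.
R2 ← R2 + (4/5)·R1: [0, 8/5, 4/5, -1/5, 4, 2/5]
R3 ← R3 − (3/5)·R1: [0, -26/5, 2/5, -13/5, -1, 6/5]
R4 ← R4 + (3/5)·R1: [0, 6/5, 8/5, -27/5, -1, 4/5]
R5 ← R5 + (4/5)·R1: [0, -2/5, -1/5, 14/5, 4, 2/5]
R3 ← R3 + (13/4)·R2: [0, 0, 3, -13/4, 12, 5/2]
R4 ← R4 − (3/4)·R2: [0, 0, 1, -21/4, -4, 1/2]
R5 ← R5 + (1/4)·R2: [0, 0, 0, 11/4, 5, 1/2]
R4 ← R4 − (1/3)·R3: [0, 0, 0, -25/6, -8, -1/3]
R5 ← R5 + (33/50)·R4: [0, 0, 0, 0, -7/25, 7/25]
Echelon form has 5 nonzero rows, so rank(P) = 5.
The rank gives the maximum number of linearly independent rows: 5.

5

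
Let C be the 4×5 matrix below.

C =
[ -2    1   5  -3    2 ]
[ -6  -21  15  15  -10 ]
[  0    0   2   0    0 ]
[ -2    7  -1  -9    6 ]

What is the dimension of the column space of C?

3

Row reduce to echelon form.
R2 ← R2 − (3)·R1: [0, -24, 0, 24, -16]
R4 ← R4 − R1: [0, 6, -6, -6, 4]
R4 ← R4 + (1/4)·R2: [0, 0, -6, 0, 0]
R4 ← R4 + (3)·R3: [0, 0, 0, 0, 0]
Echelon form has 3 nonzero rows, so rank(C) = 3.
The column space has dimension equal to the rank: 3.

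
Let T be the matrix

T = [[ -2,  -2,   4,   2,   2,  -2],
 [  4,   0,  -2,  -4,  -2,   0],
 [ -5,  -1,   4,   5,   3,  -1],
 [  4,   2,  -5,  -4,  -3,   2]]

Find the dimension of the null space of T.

4

Row reduce to echelon form.
R2 ← R2 + (2)·R1: [0, -4, 6, 0, 2, -4]
R3 ← R3 − (5/2)·R1: [0, 4, -6, 0, -2, 4]
R4 ← R4 + (2)·R1: [0, -2, 3, 0, 1, -2]
R3 ← R3 + R2: [0, 0, 0, 0, 0, 0]
R4 ← R4 − (1/2)·R2: [0, 0, 0, 0, 0, 0]
2 nonzero rows, so rank(T) = 2.
T has 6 columns; by rank–nullity, nullity = 6 − 2 = 4.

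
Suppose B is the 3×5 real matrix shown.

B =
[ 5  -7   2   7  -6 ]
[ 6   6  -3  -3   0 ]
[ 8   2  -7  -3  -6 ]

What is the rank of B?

Row reduce to echelon form.
R2 ← R2 − (6/5)·R1: [0, 72/5, -27/5, -57/5, 36/5]
R3 ← R3 − (8/5)·R1: [0, 66/5, -51/5, -71/5, 18/5]
R3 ← R3 − (11/12)·R2: [0, 0, -21/4, -15/4, -3]
Echelon form has 3 nonzero rows, so rank(B) = 3.

3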